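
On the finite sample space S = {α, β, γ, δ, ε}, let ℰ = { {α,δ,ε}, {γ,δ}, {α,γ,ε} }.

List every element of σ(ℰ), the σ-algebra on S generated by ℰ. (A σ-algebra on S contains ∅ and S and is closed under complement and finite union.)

Initial family (5 sets): { ∅, {γ,δ}, {α,γ,ε}, {α,δ,ε}, S }.
Round 1. New:
  {β,γ}  = S∖{α,δ,ε}
  {β,δ}  = S∖{α,γ,ε}
  {α,β,ε}  = S∖{γ,δ}
  {α,γ,δ,ε}  = {α,δ,ε} ∪ {γ,δ}
  (now 9)
Round 2 (4 new):
  {β}  = S∖{α,γ,δ,ε}
  {β,γ,δ}  = {γ,δ} ∪ {β,γ}
  {α,β,γ,ε}  = {α,γ,ε} ∪ {α,β,ε}
  {α,β,δ,ε}  = {α,δ,ε} ∪ {α,β,ε}
  (now 13)
Round 3: +3 →
  {γ}  = S∖{α,β,δ,ε}
  {δ}  = S∖{α,β,γ,ε}
  {α,ε}  = S∖{β,γ,δ}
  (now 16)
After Round 4 the family is unchanged; done.

Therefore σ(ℰ) = { ∅, {β}, {γ}, {δ}, {α,ε}, {β,γ}, {β,δ}, {γ,δ}, {α,β,ε}, {α,γ,ε}, {α,δ,ε}, {β,γ,δ}, {α,β,γ,ε}, {α,β,δ,ε}, {α,γ,δ,ε}, S } (|σ(ℰ)| = 16).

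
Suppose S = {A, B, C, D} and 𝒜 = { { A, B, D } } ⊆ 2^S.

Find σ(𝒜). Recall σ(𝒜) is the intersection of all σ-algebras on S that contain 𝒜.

|σ(𝒜)| = 4.  σ(𝒜) = { {}, { C }, { A, B, D }, S }

Working:
Begin from { {}, { A, B, D }, S } (that is, 𝒜 plus ∅ and S).
Pass 1 (1 new):
  { C }  = complement { A, B, D }
After Pass 2 the family is unchanged; done.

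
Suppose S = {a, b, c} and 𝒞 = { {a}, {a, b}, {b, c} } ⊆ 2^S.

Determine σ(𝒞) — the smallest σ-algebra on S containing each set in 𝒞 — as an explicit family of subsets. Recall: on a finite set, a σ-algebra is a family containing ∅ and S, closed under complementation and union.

σ(𝒞) (8 sets): { {}, {a}, {b}, {c}, {a, b}, {a, c}, {b, c}, S }

Trace:
Take S₀ = 𝒞 ∪ {∅, S} = { {}, {a}, {a, b}, {b, c}, S }.
Iteration 1 adds 1:
  {c}  = complement {a, b}
Iteration 2: 1 new —
  {a, c}  = {c} ∪ {a}
Iteration 3: 1 new —
  {b}  = complement {a, c}
Iteration 4 adds nothing — fixpoint reached.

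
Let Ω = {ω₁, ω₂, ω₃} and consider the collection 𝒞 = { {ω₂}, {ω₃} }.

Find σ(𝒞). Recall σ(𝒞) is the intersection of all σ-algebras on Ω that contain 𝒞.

Begin from { ∅, {ω₂}, {ω₃}, Ω } (that is, 𝒞 plus ∅ and Ω).
Iteration 1 (3 new):
  {ω₁, ω₂}  = ᶜ of {ω₃}
  {ω₁, ω₃}  = ᶜ of {ω₂}
  {ω₂, ω₃}  = {ω₃} ∪ {ω₂}
  |family| = 7
Iteration 2 (1 new):
  {ω₁}  = ᶜ of {ω₂, ω₃}
  |family| = 8
Iteration 3 adds nothing — fixpoint reached.

Hence σ(𝒞) has 8 members: { ∅, {ω₁}, {ω₂}, {ω₃}, {ω₁, ω₂}, {ω₁, ω₃}, {ω₂, ω₃}, Ω }.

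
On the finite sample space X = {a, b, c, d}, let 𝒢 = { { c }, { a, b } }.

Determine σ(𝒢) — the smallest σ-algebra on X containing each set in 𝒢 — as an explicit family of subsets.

Initial family (4 sets): { {}, { c }, { a, b }, X }.
Round 1: +3 →
  { c, d }  = complement { a, b }
  { a, b, c }  = { c } ∪ { a, b }
  { a, b, d }  = complement { c }
Round 2: 1 new —
  { d }  = complement { a, b, c }
Round 3: already closed under ᶜ and ∪.

Therefore σ(𝒢) = { {}, { c }, { d }, { a, b }, { c, d }, { a, b, c }, { a, b, d }, X } (|σ(𝒢)| = 8).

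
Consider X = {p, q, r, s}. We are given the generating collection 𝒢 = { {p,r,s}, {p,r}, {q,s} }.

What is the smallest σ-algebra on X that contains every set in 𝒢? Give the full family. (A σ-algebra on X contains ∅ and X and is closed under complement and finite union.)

|σ(𝒢)| = 8.  σ(𝒢) = { {}, {q}, {s}, {p,r}, {q,s}, {p,q,r}, {p,r,s}, X }

Derivation:
Seed the family with 𝒢 together with ∅ and X: { {}, {p,r}, {q,s}, {p,r,s}, X }.
Step 1: 1 new —
  {q}  = X∖{p,r,s}
Step 2: 1 new —
  {p,q,r}  = {q} ∪ {p,r}
Step 3 adds 1:
  {s}  = X∖{p,q,r}
After Step 4 the family is unchanged; done.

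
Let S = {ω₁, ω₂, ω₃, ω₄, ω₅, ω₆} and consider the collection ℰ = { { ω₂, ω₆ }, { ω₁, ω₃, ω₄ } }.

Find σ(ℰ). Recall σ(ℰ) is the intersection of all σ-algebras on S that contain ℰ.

Answer: σ(ℰ) = { {}, { ω₅ }, { ω₂, ω₆ }, { ω₁, ω₃, ω₄ }, { ω₂, ω₅, ω₆ }, { ω₁, ω₃, ω₄, ω₅ }, { ω₁, ω₂, ω₃, ω₄, ω₆ }, S }

Derivation:
Begin from { {}, { ω₂, ω₆ }, { ω₁, ω₃, ω₄ }, S } (that is, ℰ plus ∅ and S).
Pass 1: 3 new —
  { ω₂, ω₅, ω₆ }  = S∖{ ω₁, ω₃, ω₄ }
  { ω₁, ω₃, ω₄, ω₅ }  = S∖{ ω₂, ω₆ }
  { ω₁, ω₂, ω₃, ω₄, ω₆ }  = { ω₂, ω₆ } ∪ { ω₁, ω₃, ω₄ }
  [7 total]
Pass 2 adds 1:
  { ω₅ }  = S∖{ ω₁, ω₂, ω₃, ω₄, ω₆ }
  [8 total]
After Pass 3 the family is unchanged; done.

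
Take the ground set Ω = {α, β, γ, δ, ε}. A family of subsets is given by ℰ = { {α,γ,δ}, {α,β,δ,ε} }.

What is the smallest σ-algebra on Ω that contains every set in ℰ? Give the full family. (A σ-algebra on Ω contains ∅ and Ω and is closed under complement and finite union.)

Answer: σ(ℰ) = { ∅, {γ}, {α,δ}, {β,ε}, {α,γ,δ}, {β,γ,ε}, {α,β,δ,ε}, Ω }

Check:
Initial family (4 sets): { ∅, {α,γ,δ}, {α,β,δ,ε}, Ω }.
Iteration 1: +2 →
  {γ}  = complement {α,β,δ,ε}
  {β,ε}  = complement {α,γ,δ}
  |family| = 6
Iteration 2. New:
  {β,γ,ε}  = {γ} ∪ {β,ε}
  |family| = 7
Iteration 3 (1 new):
  {α,δ}  = complement {β,γ,ε}
  |family| = 8
After Iteration 4 the family is unchanged; done.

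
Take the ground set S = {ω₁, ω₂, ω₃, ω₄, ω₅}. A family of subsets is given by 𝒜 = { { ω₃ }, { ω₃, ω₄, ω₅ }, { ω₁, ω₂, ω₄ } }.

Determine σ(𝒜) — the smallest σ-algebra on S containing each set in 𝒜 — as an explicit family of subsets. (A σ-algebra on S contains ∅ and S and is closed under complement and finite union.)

|σ(𝒜)| = 16.  σ(𝒜) = { {  }, { ω₃ }, { ω₄ }, { ω₅ }, { ω₁, ω₂ }, { ω₃, ω₄ }, { ω₃, ω₅ }, { ω₄, ω₅ }, { ω₁, ω₂, ω₃ }, { ω₁, ω₂, ω₄ }, { ω₁, ω₂, ω₅ }, { ω₃, ω₄, ω₅ }, { ω₁, ω₂, ω₃, ω₄ }, { ω₁, ω₂, ω₃, ω₅ }, { ω₁, ω₂, ω₄, ω₅ }, S }

Check:
Take S₀ = 𝒜 ∪ {∅, S} = { {  }, { ω₃ }, { ω₁, ω₂, ω₄ }, { ω₃, ω₄, ω₅ }, S }.
Pass 1. New:
  { ω₁, ω₂ }  = ᶜ of { ω₃, ω₄, ω₅ }
  { ω₃, ω₅ }  = ᶜ of { ω₁, ω₂, ω₄ }
  { ω₁, ω₂, ω₃, ω₄ }  = { ω₃ } ∪ { ω₁, ω₂, ω₄ }
  { ω₁, ω₂, ω₄, ω₅ }  = ᶜ of { ω₃ }
  (now 9)
Pass 2: 3 new —
  { ω₅ }  = ᶜ of { ω₁, ω₂, ω₃, ω₄ }
  { ω₁, ω₂, ω₃ }  = { ω₁, ω₂ } ∪ { ω₃ }
  { ω₁, ω₂, ω₃, ω₅ }  = { ω₁, ω₂ } ∪ { ω₃, ω₅ }
  (now 12)
Pass 3: +3 →
  { ω₄ }  = ᶜ of { ω₁, ω₂, ω₃, ω₅ }
  { ω₄, ω₅ }  = ᶜ of { ω₁, ω₂, ω₃ }
  { ω₁, ω₂, ω₅ }  = { ω₁, ω₂ } ∪ { ω₅ }
  (now 15)
Pass 4: 1 new —
  { ω₃, ω₄ }  = ᶜ of { ω₁, ω₂, ω₅ }
  (now 16)
Pass 5 adds nothing — fixpoint reached.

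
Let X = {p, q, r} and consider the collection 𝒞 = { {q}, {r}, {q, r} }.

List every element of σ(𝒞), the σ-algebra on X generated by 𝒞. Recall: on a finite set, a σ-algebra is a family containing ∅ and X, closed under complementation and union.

Initial family (5 sets): { ∅, {q}, {r}, {q, r}, X }.
Round 1: 3 new —
  {p}  = complement {q, r}
  {p, q}  = complement {r}
  {p, r}  = complement {q}
  — 8 sets.
Round 2: closed — nothing new.

|σ(𝒞)| = 8.  σ(𝒞) = { ∅, {p}, {q}, {r}, {p, q}, {p, r}, {q, r}, X }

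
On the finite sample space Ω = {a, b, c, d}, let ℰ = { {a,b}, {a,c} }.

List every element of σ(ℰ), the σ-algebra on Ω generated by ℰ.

Seed the family with ℰ together with ∅ and Ω: { {}, {a,b}, {a,c}, Ω }.
Iteration 1 adds 3:
  {b,d}  = Ω∖{a,c}
  {c,d}  = Ω∖{a,b}
  {a,b,c}  = {a,b} ∪ {a,c}
  — 7 sets.
Iteration 2: 4 new —
  {d}  = Ω∖{a,b,c}
  {a,b,d}  = {a,b} ∪ {b,d}
  {a,c,d}  = {c,d} ∪ {a,c}
  {b,c,d}  = {c,d} ∪ {b,d}
  — 11 sets.
Iteration 3: +3 →
  {a}  = Ω∖{b,c,d}
  {b}  = Ω∖{a,c,d}
  {c}  = Ω∖{a,b,d}
  — 14 sets.
Iteration 4. New:
  {a,d}  = {d} ∪ {a}
  {b,c}  = {c} ∪ {b}
  — 16 sets.
Iteration 5: stable.

Therefore σ(ℰ) = { {}, {a}, {b}, {c}, {d}, {a,b}, {a,c}, {a,d}, {b,c}, {b,d}, {c,d}, {a,b,c}, {a,b,d}, {a,c,d}, {b,c,d}, Ω } (|σ(ℰ)| = 16).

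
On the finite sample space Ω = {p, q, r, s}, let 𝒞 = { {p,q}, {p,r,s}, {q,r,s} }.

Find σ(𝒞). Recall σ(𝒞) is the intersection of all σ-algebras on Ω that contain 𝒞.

Initial family (5 sets): { {}, {p,q}, {p,r,s}, {q,r,s}, Ω }.
Iteration 1 adds 3:
  {p}  = Ω∖{q,r,s}
  {q}  = Ω∖{p,r,s}
  {r,s}  = Ω∖{p,q}
  |family| = 8
Iteration 2: stable.

Hence σ(𝒞) has 8 members: { {}, {p}, {q}, {p,q}, {r,s}, {p,r,s}, {q,r,s}, Ω }.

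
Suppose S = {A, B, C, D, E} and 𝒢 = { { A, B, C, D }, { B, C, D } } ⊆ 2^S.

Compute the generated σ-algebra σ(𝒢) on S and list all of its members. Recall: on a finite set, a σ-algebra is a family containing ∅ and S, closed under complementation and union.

Seed the family with 𝒢 together with ∅ and S: { ∅, { B, C, D }, { A, B, C, D }, S }.
Iteration 1. New:
  { E }  = { A, B, C, D }ᶜ
  { A, E }  = { B, C, D }ᶜ
  |family| = 6
Iteration 2 (1 new):
  { B, C, D, E }  = { B, C, D } ∪ { E }
  |family| = 7
Iteration 3 (1 new):
  { A }  = { B, C, D, E }ᶜ
  |family| = 8
Iteration 4: stable.

|σ(𝒢)| = 8.  σ(𝒢) = { ∅, { A }, { E }, { A, E }, { B, C, D }, { A, B, C, D }, { B, C, D, E }, S }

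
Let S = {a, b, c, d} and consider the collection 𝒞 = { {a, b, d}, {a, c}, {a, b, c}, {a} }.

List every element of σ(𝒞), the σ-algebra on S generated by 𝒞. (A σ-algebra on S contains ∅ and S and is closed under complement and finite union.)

σ(𝒞) (16 sets): { {}, {a}, {b}, {c}, {d}, {a, b}, {a, c}, {a, d}, {b, c}, {b, d}, {c, d}, {a, b, c}, {a, b, d}, {a, c, d}, {b, c, d}, S }

Derivation:
Seed the family with 𝒞 together with ∅ and S: { {}, {a}, {a, c}, {a, b, c}, {a, b, d}, S }.
Round 1 adds 4:
  {c}  = complement {a, b, d}
  {d}  = complement {a, b, c}
  {b, d}  = complement {a, c}
  {b, c, d}  = complement {a}
  [10 total]
Round 2: +3 →
  {a, d}  = {d} ∪ {a}
  {c, d}  = {c} ∪ {d}
  {a, c, d}  = {a, c} ∪ {d}
  [13 total]
Round 3. New:
  {b}  = complement {a, c, d}
  {a, b}  = complement {c, d}
  {b, c}  = complement {a, d}
  [16 total]
Round 4: stable.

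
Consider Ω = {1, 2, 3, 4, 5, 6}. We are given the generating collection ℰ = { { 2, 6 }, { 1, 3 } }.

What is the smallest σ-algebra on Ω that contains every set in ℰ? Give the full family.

Begin from { ∅, { 1, 3 }, { 2, 6 }, Ω } (that is, ℰ plus ∅ and Ω).
Iteration 1: +3 →
  { 1, 2, 3, 6 }  = { 2, 6 } ∪ { 1, 3 }
  { 1, 3, 4, 5 }  = complement { 2, 6 }
  { 2, 4, 5, 6 }  = complement { 1, 3 }
Iteration 2: +1 →
  { 4, 5 }  = complement { 1, 2, 3, 6 }
Iteration 3: closed — nothing new.

Hence σ(ℰ) has 8 members: { ∅, { 1, 3 }, { 2, 6 }, { 4, 5 }, { 1, 2, 3, 6 }, { 1, 3, 4, 5 }, { 2, 4, 5, 6 }, Ω }.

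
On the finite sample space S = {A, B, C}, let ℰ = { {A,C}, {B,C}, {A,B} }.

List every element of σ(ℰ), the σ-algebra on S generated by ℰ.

Seed the family with ℰ together with ∅ and S: { ∅, {A,B}, {A,C}, {B,C}, S }.
Step 1: 3 new —
  {A}  = ᶜ of {B,C}
  {B}  = ᶜ of {A,C}
  {C}  = ᶜ of {A,B}
  |family| = 8
Step 2: stable.

Therefore σ(ℰ) = { ∅, {A}, {B}, {C}, {A,B}, {A,C}, {B,C}, S } (|σ(ℰ)| = 8).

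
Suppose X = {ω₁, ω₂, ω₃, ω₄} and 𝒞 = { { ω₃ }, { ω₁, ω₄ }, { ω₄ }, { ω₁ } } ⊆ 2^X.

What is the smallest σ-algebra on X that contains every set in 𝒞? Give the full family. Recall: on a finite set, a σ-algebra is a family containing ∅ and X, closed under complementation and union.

Begin from { ∅, { ω₁ }, { ω₃ }, { ω₄ }, { ω₁, ω₄ }, X } (that is, 𝒞 plus ∅ and X).
Step 1 (7 new):
  { ω₁, ω₃ }  = { ω₃ } ∪ { ω₁ }
  { ω₂, ω₃ }  = ᶜ of { ω₁, ω₄ }
  { ω₃, ω₄ }  = { ω₃ } ∪ { ω₄ }
  { ω₁, ω₂, ω₃ }  = ᶜ of { ω₄ }
  { ω₁, ω₂, ω₄ }  = ᶜ of { ω₃ }
  { ω₁, ω₃, ω₄ }  = { ω₃ } ∪ { ω₁, ω₄ }
  { ω₂, ω₃, ω₄ }  = ᶜ of { ω₁ }
  (now 13)
Step 2: 3 new —
  { ω₂ }  = ᶜ of { ω₁, ω₃, ω₄ }
  { ω₁, ω₂ }  = ᶜ of { ω₃, ω₄ }
  { ω₂, ω₄ }  = ᶜ of { ω₁, ω₃ }
  (now 16)
Step 3: already closed under ᶜ and ∪.

Therefore σ(𝒞) = { ∅, { ω₁ }, { ω₂ }, { ω₃ }, { ω₄ }, { ω₁, ω₂ }, { ω₁, ω₃ }, { ω₁, ω₄ }, { ω₂, ω₃ }, { ω₂, ω₄ }, { ω₃, ω₄ }, { ω₁, ω₂, ω₃ }, { ω₁, ω₂, ω₄ }, { ω₁, ω₃, ω₄ }, { ω₂, ω₃, ω₄ }, X } (|σ(𝒞)| = 16).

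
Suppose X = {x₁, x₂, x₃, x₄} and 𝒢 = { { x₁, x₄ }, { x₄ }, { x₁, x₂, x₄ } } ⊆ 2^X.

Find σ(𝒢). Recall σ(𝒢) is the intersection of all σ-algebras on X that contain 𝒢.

σ(𝒢) = { {}, { x₁ }, { x₂ }, { x₃ }, { x₄ }, { x₁, x₂ }, { x₁, x₃ }, { x₁, x₄ }, { x₂, x₃ }, { x₂, x₄ }, { x₃, x₄ }, { x₁, x₂, x₃ }, { x₁, x₂, x₄ }, { x₁, x₃, x₄ }, { x₂, x₃, x₄ }, X }

Check:
Initial family (5 sets): { {}, { x₄ }, { x₁, x₄ }, { x₁, x₂, x₄ }, X }.
Round 1 adds 3:
  { x₃ }  = X∖{ x₁, x₂, x₄ }
  { x₂, x₃ }  = X∖{ x₁, x₄ }
  { x₁, x₂, x₃ }  = X∖{ x₄ }
  [8 total]
Round 2: 3 new —
  { x₃, x₄ }  = { x₄ } ∪ { x₃ }
  { x₁, x₃, x₄ }  = { x₃ } ∪ { x₁, x₄ }
  { x₂, x₃, x₄ }  = { x₄ } ∪ { x₂, x₃ }
  [11 total]
Round 3: 3 new —
  { x₁ }  = X∖{ x₂, x₃, x₄ }
  { x₂ }  = X∖{ x₁, x₃, x₄ }
  { x₁, x₂ }  = X∖{ x₃, x₄ }
  [14 total]
Round 4: +2 →
  { x₁, x₃ }  = { x₃ } ∪ { x₁ }
  { x₂, x₄ }  = { x₄ } ∪ { x₂ }
  [16 total]
Round 5: stable.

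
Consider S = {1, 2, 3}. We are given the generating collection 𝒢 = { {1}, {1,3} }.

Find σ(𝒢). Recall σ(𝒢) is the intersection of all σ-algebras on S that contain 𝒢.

Seed the family with 𝒢 together with ∅ and S: { {}, {1}, {1,3}, S }.
Round 1. New:
  {2}  = ᶜ of {1,3}
  {2,3}  = ᶜ of {1}
  — 6 sets.
Round 2: +1 →
  {1,2}  = {2} ∪ {1}
  — 7 sets.
Round 3 (1 new):
  {3}  = ᶜ of {1,2}
  — 8 sets.
Round 4: closed — nothing new.

σ(𝒢) = { {}, {1}, {2}, {3}, {1,2}, {1,3}, {2,3}, S }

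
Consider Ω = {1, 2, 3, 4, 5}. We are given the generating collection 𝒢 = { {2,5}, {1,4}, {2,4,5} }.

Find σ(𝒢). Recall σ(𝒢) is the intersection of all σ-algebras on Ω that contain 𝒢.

Take S₀ = 𝒢 ∪ {∅, Ω} = { ∅, {1,4}, {2,5}, {2,4,5}, Ω }.
Pass 1 adds 4:
  {1,3}  = complement {2,4,5}
  {1,3,4}  = complement {2,5}
  {2,3,5}  = complement {1,4}
  {1,2,4,5}  = {2,5} ∪ {1,4}
  — 9 sets.
Pass 2 (3 new):
  {3}  = complement {1,2,4,5}
  {1,2,3,5}  = {2,5} ∪ {1,3}
  {2,3,4,5}  = {2,3,5} ∪ {2,4,5}
  — 12 sets.
Pass 3: 2 new —
  {1}  = complement {2,3,4,5}
  {4}  = complement {1,2,3,5}
  — 14 sets.
Pass 4 (2 new):
  {3,4}  = {3} ∪ {4}
  {1,2,5}  = {2,5} ∪ {1}
  — 16 sets.
Pass 5 adds nothing — fixpoint reached.

σ(𝒢) = { ∅, {1}, {3}, {4}, {1,3}, {1,4}, {2,5}, {3,4}, {1,2,5}, {1,3,4}, {2,3,5}, {2,4,5}, {1,2,3,5}, {1,2,4,5}, {2,3,4,5}, Ω }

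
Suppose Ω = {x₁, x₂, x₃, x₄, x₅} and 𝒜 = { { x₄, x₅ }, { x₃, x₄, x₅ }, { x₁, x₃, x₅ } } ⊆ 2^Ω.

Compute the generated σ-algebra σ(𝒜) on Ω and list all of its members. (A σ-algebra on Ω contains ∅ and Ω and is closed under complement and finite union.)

Seed the family with 𝒜 together with ∅ and Ω: { ∅, { x₄, x₅ }, { x₁, x₃, x₅ }, { x₃, x₄, x₅ }, Ω }.
Round 1 (4 new):
  { x₁, x₂ }  = Ω∖{ x₃, x₄, x₅ }
  { x₂, x₄ }  = Ω∖{ x₁, x₃, x₅ }
  { x₁, x₂, x₃ }  = Ω∖{ x₄, x₅ }
  { x₁, x₃, x₄, x₅ }  = { x₄, x₅ } ∪ { x₁, x₃, x₅ }
  — 9 sets.
Round 2. New:
  { x₂ }  = Ω∖{ x₁, x₃, x₄, x₅ }
  { x₁, x₂, x₄ }  = { x₁, x₂ } ∪ { x₂, x₄ }
  { x₂, x₄, x₅ }  = { x₄, x₅ } ∪ { x₂, x₄ }
  { x₁, x₂, x₃, x₄ }  = { x₁, x₂, x₃ } ∪ { x₂, x₄ }
  { x₁, x₂, x₃, x₅ }  = { x₁, x₂, x₃ } ∪ { x₁, x₃, x₅ }
  { x₁, x₂, x₄, x₅ }  = { x₁, x₂ } ∪ { x₄, x₅ }
  { x₂, x₃, x₄, x₅ }  = { x₃, x₄, x₅ } ∪ { x₂, x₄ }
  — 16 sets.
Round 3: +6 →
  { x₁ }  = Ω∖{ x₂, x₃, x₄, x₅ }
  { x₃ }  = Ω∖{ x₁, x₂, x₄, x₅ }
  { x₄ }  = Ω∖{ x₁, x₂, x₃, x₅ }
  { x₅ }  = Ω∖{ x₁, x₂, x₃, x₄ }
  { x₁, x₃ }  = Ω∖{ x₂, x₄, x₅ }
  { x₃, x₅ }  = Ω∖{ x₁, x₂, x₄ }
  — 22 sets.
Round 4. New:
  { x₁, x₄ }  = { x₄ } ∪ { x₁ }
  { x₁, x₅ }  = { x₅ } ∪ { x₁ }
  { x₂, x₃ }  = { x₂ } ∪ { x₃ }
  { x₂, x₅ }  = { x₂ } ∪ { x₅ }
  { x₃, x₄ }  = { x₃ } ∪ { x₄ }
  { x₁, x₂, x₅ }  = { x₁, x₂ } ∪ { x₅ }
  { x₁, x₃, x₄ }  = { x₁, x₃ } ∪ { x₄ }
  { x₁, x₄, x₅ }  = { x₄, x₅ } ∪ { x₁ }
  { x₂, x₃, x₄ }  = { x₃ } ∪ { x₂, x₄ }
  { x₂, x₃, x₅ }  = { x₂ } ∪ { x₃, x₅ }
  — 32 sets.
After Round 5 the family is unchanged; done.

Hence σ(𝒜) has 32 members: { ∅, { x₁ }, { x₂ }, { x₃ }, { x₄ }, { x₅ }, { x₁, x₂ }, { x₁, x₃ }, { x₁, x₄ }, { x₁, x₅ }, { x₂, x₃ }, { x₂, x₄ }, { x₂, x₅ }, { x₃, x₄ }, { x₃, x₅ }, { x₄, x₅ }, { x₁, x₂, x₃ }, { x₁, x₂, x₄ }, { x₁, x₂, x₅ }, { x₁, x₃, x₄ }, { x₁, x₃, x₅ }, { x₁, x₄, x₅ }, { x₂, x₃, x₄ }, { x₂, x₃, x₅ }, { x₂, x₄, x₅ }, { x₃, x₄, x₅ }, { x₁, x₂, x₃, x₄ }, { x₁, x₂, x₃, x₅ }, { x₁, x₂, x₄, x₅ }, { x₁, x₃, x₄, x₅ }, { x₂, x₃, x₄, x₅ }, Ω }.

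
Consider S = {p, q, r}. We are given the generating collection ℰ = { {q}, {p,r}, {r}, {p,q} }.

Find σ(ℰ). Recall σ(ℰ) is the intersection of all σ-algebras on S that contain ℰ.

Initial family (6 sets): { {}, {q}, {r}, {p,q}, {p,r}, S }.
Step 1 adds 1:
  {q,r}  = {r} ∪ {q}
  [7 total]
Step 2. New:
  {p}  = complement {q,r}
  [8 total]
Step 3 adds nothing — fixpoint reached.

σ(ℰ) = { {}, {p}, {q}, {r}, {p,q}, {p,r}, {q,r}, S }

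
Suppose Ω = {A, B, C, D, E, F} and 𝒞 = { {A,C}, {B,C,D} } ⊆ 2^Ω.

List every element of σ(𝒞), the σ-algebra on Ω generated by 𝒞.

σ(𝒞) = { {}, {A}, {C}, {A,C}, {B,D}, {E,F}, {A,B,D}, {A,E,F}, {B,C,D}, {C,E,F}, {A,B,C,D}, {A,C,E,F}, {B,D,E,F}, {A,B,D,E,F}, {B,C,D,E,F}, Ω }

Check:
Begin from { {}, {A,C}, {B,C,D}, Ω } (that is, 𝒞 plus ∅ and Ω).
Iteration 1: 3 new —
  {A,E,F}  = complement {B,C,D}
  {A,B,C,D}  = {A,C} ∪ {B,C,D}
  {B,D,E,F}  = complement {A,C}
  — 7 sets.
Iteration 2: 4 new —
  {E,F}  = complement {A,B,C,D}
  {A,C,E,F}  = {A,E,F} ∪ {A,C}
  {A,B,D,E,F}  = {B,D,E,F} ∪ {A,E,F}
  {B,C,D,E,F}  = {B,D,E,F} ∪ {B,C,D}
  — 11 sets.
Iteration 3 (3 new):
  {A}  = complement {B,C,D,E,F}
  {C}  = complement {A,B,D,E,F}
  {B,D}  = complement {A,C,E,F}
  — 14 sets.
Iteration 4 adds 2:
  {A,B,D}  = {B,D} ∪ {A}
  {C,E,F}  = {C} ∪ {E,F}
  — 16 sets.
Iteration 5: closed — nothing new.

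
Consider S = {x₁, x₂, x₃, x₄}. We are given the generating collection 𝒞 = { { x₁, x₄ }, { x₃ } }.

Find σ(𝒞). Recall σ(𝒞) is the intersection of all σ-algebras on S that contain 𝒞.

Take S₀ = 𝒞 ∪ {∅, S} = { ∅, { x₃ }, { x₁, x₄ }, S }.
Iteration 1 adds 3:
  { x₂, x₃ }  = ᶜ of { x₁, x₄ }
  { x₁, x₂, x₄ }  = ᶜ of { x₃ }
  { x₁, x₃, x₄ }  = { x₃ } ∪ { x₁, x₄ }
  (now 7)
Iteration 2. New:
  { x₂ }  = ᶜ of { x₁, x₃, x₄ }
  (now 8)
After Iteration 3 the family is unchanged; done.

Hence σ(𝒞) has 8 members: { ∅, { x₂ }, { x₃ }, { x₁, x₄ }, { x₂, x₃ }, { x₁, x₂, x₄ }, { x₁, x₃, x₄ }, S }.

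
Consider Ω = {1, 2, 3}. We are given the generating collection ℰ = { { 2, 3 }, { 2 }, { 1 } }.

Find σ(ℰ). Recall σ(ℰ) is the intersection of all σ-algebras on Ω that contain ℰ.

Begin from { ∅, { 1 }, { 2 }, { 2, 3 }, Ω } (that is, ℰ plus ∅ and Ω).
Step 1 adds 2:
  { 1, 2 }  = { 2 } ∪ { 1 }
  { 1, 3 }  = Ω∖{ 2 }
  (now 7)
Step 2. New:
  { 3 }  = Ω∖{ 1, 2 }
  (now 8)
Step 3 adds nothing — fixpoint reached.

Hence σ(ℰ) has 8 members: { ∅, { 1 }, { 2 }, { 3 }, { 1, 2 }, { 1, 3 }, { 2, 3 }, Ω }.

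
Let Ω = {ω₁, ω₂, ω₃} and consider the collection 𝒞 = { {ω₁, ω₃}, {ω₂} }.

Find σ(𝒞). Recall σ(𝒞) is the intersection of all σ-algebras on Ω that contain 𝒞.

Initial family (4 sets): { {}, {ω₂}, {ω₁, ω₃}, Ω }.
After Pass 1 the family is unchanged; done.

|σ(𝒞)| = 4.  σ(𝒞) = { {}, {ω₂}, {ω₁, ω₃}, Ω }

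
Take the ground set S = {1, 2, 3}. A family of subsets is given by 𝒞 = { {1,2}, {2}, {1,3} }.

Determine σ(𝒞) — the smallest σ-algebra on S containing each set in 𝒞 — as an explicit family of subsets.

Answer: σ(𝒞) = { {}, {1}, {2}, {3}, {1,2}, {1,3}, {2,3}, S }

Derivation:
Seed the family with 𝒞 together with ∅ and S: { {}, {2}, {1,2}, {1,3}, S }.
Iteration 1 (1 new):
  {3}  = {1,2}ᶜ
  (now 6)
Iteration 2 (1 new):
  {2,3}  = {3} ∪ {2}
  (now 7)
Iteration 3: +1 →
  {1}  = {2,3}ᶜ
  (now 8)
Iteration 4: closed — nothing new.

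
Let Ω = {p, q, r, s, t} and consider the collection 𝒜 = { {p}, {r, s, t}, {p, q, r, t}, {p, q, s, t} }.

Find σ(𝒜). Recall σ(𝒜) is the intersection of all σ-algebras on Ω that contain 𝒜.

Take S₀ = 𝒜 ∪ {∅, Ω} = { ∅, {p}, {r, s, t}, {p, q, r, t}, {p, q, s, t}, Ω }.
Round 1: 5 new —
  {r}  = Ω∖{p, q, s, t}
  {s}  = Ω∖{p, q, r, t}
  {p, q}  = Ω∖{r, s, t}
  {p, r, s, t}  = {r, s, t} ∪ {p}
  {q, r, s, t}  = Ω∖{p}
  — 11 sets.
Round 2: +6 →
  {q}  = Ω∖{p, r, s, t}
  {p, r}  = {r} ∪ {p}
  {p, s}  = {s} ∪ {p}
  {r, s}  = {r} ∪ {s}
  {p, q, r}  = {p, q} ∪ {r}
  {p, q, s}  = {p, q} ∪ {s}
  — 17 sets.
Round 3: 10 new —
  {q, r}  = {r} ∪ {q}
  {q, s}  = {s} ∪ {q}
  {r, t}  = Ω∖{p, q, s}
  {s, t}  = Ω∖{p, q, r}
  {p, q, t}  = Ω∖{r, s}
  {p, r, s}  = {r} ∪ {p, s}
  {q, r, s}  = {r, s} ∪ {q}
  {q, r, t}  = Ω∖{p, s}
  {q, s, t}  = Ω∖{p, r}
  {p, q, r, s}  = {r} ∪ {p, q, s}
  — 27 sets.
Round 4 (5 new):
  {t}  = Ω∖{p, q, r, s}
  {p, t}  = Ω∖{q, r, s}
  {q, t}  = Ω∖{p, r, s}
  {p, r, t}  = Ω∖{q, s}
  {p, s, t}  = Ω∖{q, r}
  — 32 sets.
After Round 5 the family is unchanged; done.

Therefore σ(𝒜) = { ∅, {p}, {q}, {r}, {s}, {t}, {p, q}, {p, r}, {p, s}, {p, t}, {q, r}, {q, s}, {q, t}, {r, s}, {r, t}, {s, t}, {p, q, r}, {p, q, s}, {p, q, t}, {p, r, s}, {p, r, t}, {p, s, t}, {q, r, s}, {q, r, t}, {q, s, t}, {r, s, t}, {p, q, r, s}, {p, q, r, t}, {p, q, s, t}, {p, r, s, t}, {q, r, s, t}, Ω } (|σ(𝒜)| = 32).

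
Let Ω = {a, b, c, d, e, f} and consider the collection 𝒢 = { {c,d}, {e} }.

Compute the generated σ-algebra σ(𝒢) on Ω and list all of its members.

Initial family (4 sets): { ∅, {e}, {c,d}, Ω }.
Round 1: 3 new —
  {c,d,e}  = {c,d} ∪ {e}
  {a,b,e,f}  = {c,d}ᶜ
  {a,b,c,d,f}  = {e}ᶜ
Round 2: 1 new —
  {a,b,f}  = {c,d,e}ᶜ
Round 3: no new sets; the family is a σ-algebra.

Hence σ(𝒢) has 8 members: { ∅, {e}, {c,d}, {a,b,f}, {c,d,e}, {a,b,e,f}, {a,b,c,d,f}, Ω }.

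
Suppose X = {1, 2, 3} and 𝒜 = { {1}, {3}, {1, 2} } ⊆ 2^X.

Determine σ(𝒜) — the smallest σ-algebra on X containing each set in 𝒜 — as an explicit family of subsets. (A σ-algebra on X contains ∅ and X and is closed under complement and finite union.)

σ(𝒜) (8 sets): { {}, {1}, {2}, {3}, {1, 2}, {1, 3}, {2, 3}, X }

Working:
Initial family (5 sets): { {}, {1}, {3}, {1, 2}, X }.
Round 1 adds 2:
  {1, 3}  = {3} ∪ {1}
  {2, 3}  = X∖{1}
  (now 7)
Round 2 adds 1:
  {2}  = X∖{1, 3}
  (now 8)
Round 3: closed — nothing new.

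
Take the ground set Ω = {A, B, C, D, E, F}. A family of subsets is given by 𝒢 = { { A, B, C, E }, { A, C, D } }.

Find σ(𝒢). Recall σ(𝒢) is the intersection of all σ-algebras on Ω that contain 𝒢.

Answer: σ(𝒢) = { ∅, { D }, { F }, { A, C }, { B, E }, { D, F }, { A, C, D }, { A, C, F }, { B, D, E }, { B, E, F }, { A, B, C, E }, { A, C, D, F }, { B, D, E, F }, { A, B, C, D, E }, { A, B, C, E, F }, Ω }

Trace:
Seed the family with 𝒢 together with ∅ and Ω: { ∅, { A, C, D }, { A, B, C, E }, Ω }.
Pass 1: 3 new —
  { D, F }  = ᶜ of { A, B, C, E }
  { B, E, F }  = ᶜ of { A, C, D }
  { A, B, C, D, E }  = { A, B, C, E } ∪ { A, C, D }
  [7 total]
Pass 2: +4 →
  { F }  = ᶜ of { A, B, C, D, E }
  { A, C, D, F }  = { A, C, D } ∪ { D, F }
  { B, D, E, F }  = { B, E, F } ∪ { D, F }
  { A, B, C, E, F }  = { B, E, F } ∪ { A, B, C, E }
  [11 total]
Pass 3 (3 new):
  { D }  = ᶜ of { A, B, C, E, F }
  { A, C }  = ᶜ of { B, D, E, F }
  { B, E }  = ᶜ of { A, C, D, F }
  [14 total]
Pass 4: 2 new —
  { A, C, F }  = { A, C } ∪ { F }
  { B, D, E }  = { B, E } ∪ { D }
  [16 total]
After Pass 5 the family is unchanged; done.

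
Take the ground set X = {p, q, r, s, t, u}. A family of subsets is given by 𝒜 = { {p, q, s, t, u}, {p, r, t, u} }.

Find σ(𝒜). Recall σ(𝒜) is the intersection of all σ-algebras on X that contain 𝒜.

|σ(𝒜)| = 8.  σ(𝒜) = { {}, {r}, {q, s}, {p, t, u}, {q, r, s}, {p, r, t, u}, {p, q, s, t, u}, X }

Trace:
Start: 𝒜 ∪ {∅, X} = { {}, {p, r, t, u}, {p, q, s, t, u}, X }.
Round 1 (2 new):
  {r}  = X∖{p, q, s, t, u}
  {q, s}  = X∖{p, r, t, u}
  (now 6)
Round 2 (1 new):
  {q, r, s}  = {r} ∪ {q, s}
  (now 7)
Round 3 (1 new):
  {p, t, u}  = X∖{q, r, s}
  (now 8)
Round 4: already closed under ᶜ and ∪.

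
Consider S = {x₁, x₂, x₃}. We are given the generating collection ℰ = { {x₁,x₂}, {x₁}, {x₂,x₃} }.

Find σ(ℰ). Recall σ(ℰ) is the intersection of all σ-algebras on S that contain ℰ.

σ(ℰ) = { {}, {x₁}, {x₂}, {x₃}, {x₁,x₂}, {x₁,x₃}, {x₂,x₃}, S }

Trace:
Take S₀ = ℰ ∪ {∅, S} = { {}, {x₁}, {x₁,x₂}, {x₂,x₃}, S }.
Step 1: 1 new —
  {x₃}  = S∖{x₁,x₂}
  |family| = 6
Step 2 (1 new):
  {x₁,x₃}  = {x₃} ∪ {x₁}
  |family| = 7
Step 3: +1 →
  {x₂}  = S∖{x₁,x₃}
  |family| = 8
Step 4: no new sets; the family is a σ-algebra.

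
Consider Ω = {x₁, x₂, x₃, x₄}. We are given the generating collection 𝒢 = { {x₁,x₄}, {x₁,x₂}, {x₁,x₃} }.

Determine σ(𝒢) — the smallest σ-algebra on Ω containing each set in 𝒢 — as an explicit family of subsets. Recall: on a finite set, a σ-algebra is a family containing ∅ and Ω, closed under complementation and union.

Take S₀ = 𝒢 ∪ {∅, Ω} = { {}, {x₁,x₂}, {x₁,x₃}, {x₁,x₄}, Ω }.
Round 1 (6 new):
  {x₂,x₃}  = Ω∖{x₁,x₄}
  {x₂,x₄}  = Ω∖{x₁,x₃}
  {x₃,x₄}  = Ω∖{x₁,x₂}
  {x₁,x₂,x₃}  = {x₁,x₂} ∪ {x₁,x₃}
  {x₁,x₂,x₄}  = {x₁,x₄} ∪ {x₁,x₂}
  {x₁,x₃,x₄}  = {x₁,x₄} ∪ {x₁,x₃}
  (now 11)
Round 2 (4 new):
  {x₂}  = Ω∖{x₁,x₃,x₄}
  {x₃}  = Ω∖{x₁,x₂,x₄}
  {x₄}  = Ω∖{x₁,x₂,x₃}
  {x₂,x₃,x₄}  = {x₃,x₄} ∪ {x₂,x₃}
  (now 15)
Round 3 adds 1:
  {x₁}  = Ω∖{x₂,x₃,x₄}
  (now 16)
Round 4 adds nothing — fixpoint reached.

Hence σ(𝒢) has 16 members: { {}, {x₁}, {x₂}, {x₃}, {x₄}, {x₁,x₂}, {x₁,x₃}, {x₁,x₄}, {x₂,x₃}, {x₂,x₄}, {x₃,x₄}, {x₁,x₂,x₃}, {x₁,x₂,x₄}, {x₁,x₃,x₄}, {x₂,x₃,x₄}, Ω }.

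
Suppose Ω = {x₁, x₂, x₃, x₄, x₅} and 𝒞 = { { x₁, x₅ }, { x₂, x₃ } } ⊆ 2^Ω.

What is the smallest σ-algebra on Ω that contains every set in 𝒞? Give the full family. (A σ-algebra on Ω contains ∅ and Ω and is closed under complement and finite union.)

Seed the family with 𝒞 together with ∅ and Ω: { ∅, { x₁, x₅ }, { x₂, x₃ }, Ω }.
Iteration 1 adds 3:
  { x₁, x₄, x₅ }  = Ω∖{ x₂, x₃ }
  { x₂, x₃, x₄ }  = Ω∖{ x₁, x₅ }
  { x₁, x₂, x₃, x₅ }  = { x₂, x₃ } ∪ { x₁, x₅ }
  |family| = 7
Iteration 2. New:
  { x₄ }  = Ω∖{ x₁, x₂, x₃, x₅ }
  |family| = 8
Iteration 3 adds nothing — fixpoint reached.

|σ(𝒞)| = 8.  σ(𝒞) = { ∅, { x₄ }, { x₁, x₅ }, { x₂, x₃ }, { x₁, x₄, x₅ }, { x₂, x₃, x₄ }, { x₁, x₂, x₃, x₅ }, Ω }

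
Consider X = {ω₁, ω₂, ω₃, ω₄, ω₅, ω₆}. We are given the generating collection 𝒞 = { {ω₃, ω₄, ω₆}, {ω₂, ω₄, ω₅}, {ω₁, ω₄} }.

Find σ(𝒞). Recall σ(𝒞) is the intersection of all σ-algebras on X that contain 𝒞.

|σ(𝒞)| = 16.  σ(𝒞) = { ∅, {ω₁}, {ω₄}, {ω₁, ω₄}, {ω₂, ω₅}, {ω₃, ω₆}, {ω₁, ω₂, ω₅}, {ω₁, ω₃, ω₆}, {ω₂, ω₄, ω₅}, {ω₃, ω₄, ω₆}, {ω₁, ω₂, ω₄, ω₅}, {ω₁, ω₃, ω₄, ω₆}, {ω₂, ω₃, ω₅, ω₆}, {ω₁, ω₂, ω₃, ω₅, ω₆}, {ω₂, ω₃, ω₄, ω₅, ω₆}, X }

Derivation:
Start: 𝒞 ∪ {∅, X} = { ∅, {ω₁, ω₄}, {ω₂, ω₄, ω₅}, {ω₃, ω₄, ω₆}, X }.
Step 1: +6 →
  {ω₁, ω₂, ω₅}  = ᶜ of {ω₃, ω₄, ω₆}
  {ω₁, ω₃, ω₆}  = ᶜ of {ω₂, ω₄, ω₅}
  {ω₁, ω₂, ω₄, ω₅}  = {ω₁, ω₄} ∪ {ω₂, ω₄, ω₅}
  {ω₁, ω₃, ω₄, ω₆}  = {ω₁, ω₄} ∪ {ω₃, ω₄, ω₆}
  {ω₂, ω₃, ω₅, ω₆}  = ᶜ of {ω₁, ω₄}
  {ω₂, ω₃, ω₄, ω₅, ω₆}  = {ω₃, ω₄, ω₆} ∪ {ω₂, ω₄, ω₅}
  |family| = 11
Step 2: 4 new —
  {ω₁}  = ᶜ of {ω₂, ω₃, ω₄, ω₅, ω₆}
  {ω₂, ω₅}  = ᶜ of {ω₁, ω₃, ω₄, ω₆}
  {ω₃, ω₆}  = ᶜ of {ω₁, ω₂, ω₄, ω₅}
  {ω₁, ω₂, ω₃, ω₅, ω₆}  = {ω₁, ω₃, ω₆} ∪ {ω₂, ω₃, ω₅, ω₆}
  |family| = 15
Step 3 adds 1:
  {ω₄}  = ᶜ of {ω₁, ω₂, ω₃, ω₅, ω₆}
  |family| = 16
Step 4: closed — nothing new.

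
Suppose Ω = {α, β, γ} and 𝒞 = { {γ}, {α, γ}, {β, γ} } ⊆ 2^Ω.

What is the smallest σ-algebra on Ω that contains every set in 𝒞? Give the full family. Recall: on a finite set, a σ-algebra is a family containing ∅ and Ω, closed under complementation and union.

σ(𝒞) (8 sets): { {}, {α}, {β}, {γ}, {α, β}, {α, γ}, {β, γ}, Ω }

Working:
Initial family (5 sets): { {}, {γ}, {α, γ}, {β, γ}, Ω }.
Pass 1 adds 3:
  {α}  = complement {β, γ}
  {β}  = complement {α, γ}
  {α, β}  = complement {γ}
  — 8 sets.
Pass 2: stable.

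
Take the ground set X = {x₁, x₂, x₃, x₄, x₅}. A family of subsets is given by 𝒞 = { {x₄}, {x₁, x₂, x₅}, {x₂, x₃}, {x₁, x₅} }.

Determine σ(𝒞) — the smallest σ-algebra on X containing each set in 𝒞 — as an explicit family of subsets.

Initial family (6 sets): { {}, {x₄}, {x₁, x₅}, {x₂, x₃}, {x₁, x₂, x₅}, X }.
Iteration 1: 5 new —
  {x₃, x₄}  = ᶜ of {x₁, x₂, x₅}
  {x₁, x₄, x₅}  = ᶜ of {x₂, x₃}
  {x₂, x₃, x₄}  = ᶜ of {x₁, x₅}
  {x₁, x₂, x₃, x₅}  = ᶜ of {x₄}
  {x₁, x₂, x₄, x₅}  = {x₁, x₂, x₅} ∪ {x₄}
  — 11 sets.
Iteration 2. New:
  {x₃}  = ᶜ of {x₁, x₂, x₄, x₅}
  {x₁, x₃, x₄, x₅}  = {x₁, x₄, x₅} ∪ {x₃, x₄}
  — 13 sets.
Iteration 3 (2 new):
  {x₂}  = ᶜ of {x₁, x₃, x₄, x₅}
  {x₁, x₃, x₅}  = {x₃} ∪ {x₁, x₅}
  — 15 sets.
Iteration 4 (1 new):
  {x₂, x₄}  = ᶜ of {x₁, x₃, x₅}
  — 16 sets.
Iteration 5: closed — nothing new.

σ(𝒞) = { {}, {x₂}, {x₃}, {x₄}, {x₁, x₅}, {x₂, x₃}, {x₂, x₄}, {x₃, x₄}, {x₁, x₂, x₅}, {x₁, x₃, x₅}, {x₁, x₄, x₅}, {x₂, x₃, x₄}, {x₁, x₂, x₃, x₅}, {x₁, x₂, x₄, x₅}, {x₁, x₃, x₄, x₅}, X }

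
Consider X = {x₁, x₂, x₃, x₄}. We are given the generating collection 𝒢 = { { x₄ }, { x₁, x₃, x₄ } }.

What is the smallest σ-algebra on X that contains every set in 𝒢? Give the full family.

σ(𝒢) (8 sets): { {}, { x₂ }, { x₄ }, { x₁, x₃ }, { x₂, x₄ }, { x₁, x₂, x₃ }, { x₁, x₃, x₄ }, X }

Check:
Seed the family with 𝒢 together with ∅ and X: { {}, { x₄ }, { x₁, x₃, x₄ }, X }.
Iteration 1: +2 →
  { x₂ }  = { x₁, x₃, x₄ }ᶜ
  { x₁, x₂, x₃ }  = { x₄ }ᶜ
  |family| = 6
Iteration 2: +1 →
  { x₂, x₄ }  = { x₄ } ∪ { x₂ }
  |family| = 7
Iteration 3 (1 new):
  { x₁, x₃ }  = { x₂, x₄ }ᶜ
  |family| = 8
Iteration 4: closed — nothing new.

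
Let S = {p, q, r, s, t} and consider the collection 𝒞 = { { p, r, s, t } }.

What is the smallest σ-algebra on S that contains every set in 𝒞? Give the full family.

Answer: σ(𝒞) = { ∅, { q }, { p, r, s, t }, S }

Derivation:
Take S₀ = 𝒞 ∪ {∅, S} = { ∅, { p, r, s, t }, S }.
Pass 1: 1 new —
  { q }  = ᶜ of { p, r, s, t }
  |family| = 4
Pass 2 adds nothing — fixpoint reached.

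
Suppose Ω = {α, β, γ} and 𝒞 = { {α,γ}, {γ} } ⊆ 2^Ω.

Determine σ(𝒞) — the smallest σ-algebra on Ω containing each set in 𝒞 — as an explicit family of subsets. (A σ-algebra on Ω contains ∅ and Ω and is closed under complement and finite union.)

σ(𝒞) = { ∅, {α}, {β}, {γ}, {α,β}, {α,γ}, {β,γ}, Ω }

Trace:
Seed the family with 𝒞 together with ∅ and Ω: { ∅, {γ}, {α,γ}, Ω }.
Round 1 adds 2:
  {β}  = Ω∖{α,γ}
  {α,β}  = Ω∖{γ}
Round 2 (1 new):
  {β,γ}  = {γ} ∪ {β}
Round 3 (1 new):
  {α}  = Ω∖{β,γ}
Round 4: no new sets; the family is a σ-algebra.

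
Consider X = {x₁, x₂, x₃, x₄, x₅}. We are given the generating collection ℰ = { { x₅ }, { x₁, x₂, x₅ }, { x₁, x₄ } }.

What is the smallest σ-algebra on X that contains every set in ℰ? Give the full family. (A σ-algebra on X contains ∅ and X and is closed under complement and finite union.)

Begin from { {}, { x₅ }, { x₁, x₄ }, { x₁, x₂, x₅ }, X } (that is, ℰ plus ∅ and X).
Step 1: 5 new —
  { x₃, x₄ }  = X∖{ x₁, x₂, x₅ }
  { x₁, x₄, x₅ }  = { x₁, x₄ } ∪ { x₅ }
  { x₂, x₃, x₅ }  = X∖{ x₁, x₄ }
  { x₁, x₂, x₃, x₄ }  = X∖{ x₅ }
  { x₁, x₂, x₄, x₅ }  = { x₁, x₂, x₅ } ∪ { x₁, x₄ }
  [10 total]
Step 2 adds 7:
  { x₃ }  = X∖{ x₁, x₂, x₄, x₅ }
  { x₂, x₃ }  = X∖{ x₁, x₄, x₅ }
  { x₁, x₃, x₄ }  = { x₃, x₄ } ∪ { x₁, x₄ }
  { x₃, x₄, x₅ }  = { x₃, x₄ } ∪ { x₅ }
  { x₁, x₂, x₃, x₅ }  = { x₁, x₂, x₅ } ∪ { x₂, x₃, x₅ }
  { x₁, x₃, x₄, x₅ }  = { x₁, x₄, x₅ } ∪ { x₃, x₄ }
  { x₂, x₃, x₄, x₅ }  = { x₃, x₄ } ∪ { x₂, x₃, x₅ }
  [17 total]
Step 3: 7 new —
  { x₁ }  = X∖{ x₂, x₃, x₄, x₅ }
  { x₂ }  = X∖{ x₁, x₃, x₄, x₅ }
  { x₄ }  = X∖{ x₁, x₂, x₃, x₅ }
  { x₁, x₂ }  = X∖{ x₃, x₄, x₅ }
  { x₂, x₅ }  = X∖{ x₁, x₃, x₄ }
  { x₃, x₅ }  = { x₃ } ∪ { x₅ }
  { x₂, x₃, x₄ }  = { x₃, x₄ } ∪ { x₂, x₃ }
  [24 total]
Step 4: +8 →
  { x₁, x₃ }  = { x₃ } ∪ { x₁ }
  { x₁, x₅ }  = X∖{ x₂, x₃, x₄ }
  { x₂, x₄ }  = { x₂ } ∪ { x₄ }
  { x₄, x₅ }  = { x₅ } ∪ { x₄ }
  { x₁, x₂, x₃ }  = { x₁, x₂ } ∪ { x₃ }
  { x₁, x₂, x₄ }  = X∖{ x₃, x₅ }
  { x₁, x₃, x₅ }  = { x₃, x₅ } ∪ { x₁ }
  { x₂, x₄, x₅ }  = { x₂, x₅ } ∪ { x₄ }
  [32 total]
Step 5: no new sets; the family is a σ-algebra.

|σ(ℰ)| = 32.  σ(ℰ) = { {}, { x₁ }, { x₂ }, { x₃ }, { x₄ }, { x₅ }, { x₁, x₂ }, { x₁, x₃ }, { x₁, x₄ }, { x₁, x₅ }, { x₂, x₃ }, { x₂, x₄ }, { x₂, x₅ }, { x₃, x₄ }, { x₃, x₅ }, { x₄, x₅ }, { x₁, x₂, x₃ }, { x₁, x₂, x₄ }, { x₁, x₂, x₅ }, { x₁, x₃, x₄ }, { x₁, x₃, x₅ }, { x₁, x₄, x₅ }, { x₂, x₃, x₄ }, { x₂, x₃, x₅ }, { x₂, x₄, x₅ }, { x₃, x₄, x₅ }, { x₁, x₂, x₃, x₄ }, { x₁, x₂, x₃, x₅ }, { x₁, x₂, x₄, x₅ }, { x₁, x₃, x₄, x₅ }, { x₂, x₃, x₄, x₅ }, X }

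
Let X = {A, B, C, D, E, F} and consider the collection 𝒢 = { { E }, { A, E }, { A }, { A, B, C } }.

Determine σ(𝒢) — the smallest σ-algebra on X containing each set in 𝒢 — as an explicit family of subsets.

Take S₀ = 𝒢 ∪ {∅, X} = { {}, { A }, { E }, { A, E }, { A, B, C }, X }.
Iteration 1. New:
  { D, E, F }  = ᶜ of { A, B, C }
  { A, B, C, E }  = { A, B, C } ∪ { A, E }
  { B, C, D, F }  = ᶜ of { A, E }
  { A, B, C, D, F }  = ᶜ of { E }
  { B, C, D, E, F }  = ᶜ of { A }
  — 11 sets.
Iteration 2: +2 →
  { D, F }  = ᶜ of { A, B, C, E }
  { A, D, E, F }  = { A, E } ∪ { D, E, F }
  — 13 sets.
Iteration 3: 2 new —
  { B, C }  = ᶜ of { A, D, E, F }
  { A, D, F }  = { D, F } ∪ { A }
  — 15 sets.
Iteration 4: +1 →
  { B, C, E }  = ᶜ of { A, D, F }
  — 16 sets.
Iteration 5: stable.

Hence σ(𝒢) has 16 members: { {}, { A }, { E }, { A, E }, { B, C }, { D, F }, { A, B, C }, { A, D, F }, { B, C, E }, { D, E, F }, { A, B, C, E }, { A, D, E, F }, { B, C, D, F }, { A, B, C, D, F }, { B, C, D, E, F }, X }.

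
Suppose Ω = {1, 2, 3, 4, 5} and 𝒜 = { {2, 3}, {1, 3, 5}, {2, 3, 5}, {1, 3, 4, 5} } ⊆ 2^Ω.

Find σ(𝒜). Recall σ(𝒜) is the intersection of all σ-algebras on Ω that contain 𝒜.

Answer: σ(𝒜) = { {}, {1}, {2}, {3}, {4}, {5}, {1, 2}, {1, 3}, {1, 4}, {1, 5}, {2, 3}, {2, 4}, {2, 5}, {3, 4}, {3, 5}, {4, 5}, {1, 2, 3}, {1, 2, 4}, {1, 2, 5}, {1, 3, 4}, {1, 3, 5}, {1, 4, 5}, {2, 3, 4}, {2, 3, 5}, {2, 4, 5}, {3, 4, 5}, {1, 2, 3, 4}, {1, 2, 3, 5}, {1, 2, 4, 5}, {1, 3, 4, 5}, {2, 3, 4, 5}, Ω }

Derivation:
Seed the family with 𝒜 together with ∅ and Ω: { {}, {2, 3}, {1, 3, 5}, {2, 3, 5}, {1, 3, 4, 5}, Ω }.
Pass 1: +5 →
  {2}  = {1, 3, 4, 5}ᶜ
  {1, 4}  = {2, 3, 5}ᶜ
  {2, 4}  = {1, 3, 5}ᶜ
  {1, 4, 5}  = {2, 3}ᶜ
  {1, 2, 3, 5}  = {2, 3, 5} ∪ {1, 3, 5}
  |family| = 11
Pass 2: 6 new —
  {4}  = {1, 2, 3, 5}ᶜ
  {1, 2, 4}  = {2} ∪ {1, 4}
  {2, 3, 4}  = {2, 3} ∪ {2, 4}
  {1, 2, 3, 4}  = {2, 3} ∪ {1, 4}
  {1, 2, 4, 5}  = {1, 4, 5} ∪ {2}
  {2, 3, 4, 5}  = {2, 3, 5} ∪ {2, 4}
  |family| = 17
Pass 3 adds 5:
  {1}  = {2, 3, 4, 5}ᶜ
  {3}  = {1, 2, 4, 5}ᶜ
  {5}  = {1, 2, 3, 4}ᶜ
  {1, 5}  = {2, 3, 4}ᶜ
  {3, 5}  = {1, 2, 4}ᶜ
  |family| = 22
Pass 4 (10 new):
  {1, 2}  = {2} ∪ {1}
  {1, 3}  = {3} ∪ {1}
  {2, 5}  = {2} ∪ {5}
  {3, 4}  = {3} ∪ {4}
  {4, 5}  = {5} ∪ {4}
  {1, 2, 3}  = {2, 3} ∪ {1}
  {1, 2, 5}  = {2} ∪ {1, 5}
  {1, 3, 4}  = {3} ∪ {1, 4}
  {2, 4, 5}  = {5} ∪ {2, 4}
  {3, 4, 5}  = {4} ∪ {3, 5}
  |family| = 32
Pass 5: no new sets; the family is a σ-algebra.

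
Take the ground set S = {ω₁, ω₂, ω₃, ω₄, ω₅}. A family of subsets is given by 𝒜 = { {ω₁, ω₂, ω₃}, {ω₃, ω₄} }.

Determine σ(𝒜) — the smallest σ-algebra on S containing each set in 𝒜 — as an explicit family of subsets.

σ(𝒜) = { {}, {ω₃}, {ω₄}, {ω₅}, {ω₁, ω₂}, {ω₃, ω₄}, {ω₃, ω₅}, {ω₄, ω₅}, {ω₁, ω₂, ω₃}, {ω₁, ω₂, ω₄}, {ω₁, ω₂, ω₅}, {ω₃, ω₄, ω₅}, {ω₁, ω₂, ω₃, ω₄}, {ω₁, ω₂, ω₃, ω₅}, {ω₁, ω₂, ω₄, ω₅}, S }

Check:
Seed the family with 𝒜 together with ∅ and S: { {}, {ω₃, ω₄}, {ω₁, ω₂, ω₃}, S }.
Round 1: +3 →
  {ω₄, ω₅}  = ᶜ of {ω₁, ω₂, ω₃}
  {ω₁, ω₂, ω₅}  = ᶜ of {ω₃, ω₄}
  {ω₁, ω₂, ω₃, ω₄}  = {ω₁, ω₂, ω₃} ∪ {ω₃, ω₄}
  — 7 sets.
Round 2. New:
  {ω₅}  = ᶜ of {ω₁, ω₂, ω₃, ω₄}
  {ω₃, ω₄, ω₅}  = {ω₄, ω₅} ∪ {ω₃, ω₄}
  {ω₁, ω₂, ω₃, ω₅}  = {ω₁, ω₂, ω₅} ∪ {ω₁, ω₂, ω₃}
  {ω₁, ω₂, ω₄, ω₅}  = {ω₄, ω₅} ∪ {ω₁, ω₂, ω₅}
  — 11 sets.
Round 3. New:
  {ω₃}  = ᶜ of {ω₁, ω₂, ω₄, ω₅}
  {ω₄}  = ᶜ of {ω₁, ω₂, ω₃, ω₅}
  {ω₁, ω₂}  = ᶜ of {ω₃, ω₄, ω₅}
  — 14 sets.
Round 4 (2 new):
  {ω₃, ω₅}  = {ω₃} ∪ {ω₅}
  {ω₁, ω₂, ω₄}  = {ω₁, ω₂} ∪ {ω₄}
  — 16 sets.
Round 5: already closed under ᶜ and ∪.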